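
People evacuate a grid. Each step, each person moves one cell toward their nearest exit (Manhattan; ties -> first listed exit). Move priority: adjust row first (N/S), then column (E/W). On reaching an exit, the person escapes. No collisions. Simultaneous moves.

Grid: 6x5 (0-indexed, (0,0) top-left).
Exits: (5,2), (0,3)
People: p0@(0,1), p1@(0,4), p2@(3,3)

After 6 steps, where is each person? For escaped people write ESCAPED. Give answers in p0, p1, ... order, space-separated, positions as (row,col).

Step 1: p0:(0,1)->(0,2) | p1:(0,4)->(0,3)->EXIT | p2:(3,3)->(4,3)
Step 2: p0:(0,2)->(0,3)->EXIT | p1:escaped | p2:(4,3)->(5,3)
Step 3: p0:escaped | p1:escaped | p2:(5,3)->(5,2)->EXIT

ESCAPED ESCAPED ESCAPED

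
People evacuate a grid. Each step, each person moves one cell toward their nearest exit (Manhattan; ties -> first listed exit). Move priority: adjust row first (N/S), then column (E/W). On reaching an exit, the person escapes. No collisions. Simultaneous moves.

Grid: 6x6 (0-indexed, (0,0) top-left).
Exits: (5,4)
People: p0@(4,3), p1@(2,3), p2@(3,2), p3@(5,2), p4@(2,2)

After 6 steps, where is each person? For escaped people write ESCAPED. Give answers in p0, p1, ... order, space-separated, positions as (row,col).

Step 1: p0:(4,3)->(5,3) | p1:(2,3)->(3,3) | p2:(3,2)->(4,2) | p3:(5,2)->(5,3) | p4:(2,2)->(3,2)
Step 2: p0:(5,3)->(5,4)->EXIT | p1:(3,3)->(4,3) | p2:(4,2)->(5,2) | p3:(5,3)->(5,4)->EXIT | p4:(3,2)->(4,2)
Step 3: p0:escaped | p1:(4,3)->(5,3) | p2:(5,2)->(5,3) | p3:escaped | p4:(4,2)->(5,2)
Step 4: p0:escaped | p1:(5,3)->(5,4)->EXIT | p2:(5,3)->(5,4)->EXIT | p3:escaped | p4:(5,2)->(5,3)
Step 5: p0:escaped | p1:escaped | p2:escaped | p3:escaped | p4:(5,3)->(5,4)->EXIT

ESCAPED ESCAPED ESCAPED ESCAPED ESCAPED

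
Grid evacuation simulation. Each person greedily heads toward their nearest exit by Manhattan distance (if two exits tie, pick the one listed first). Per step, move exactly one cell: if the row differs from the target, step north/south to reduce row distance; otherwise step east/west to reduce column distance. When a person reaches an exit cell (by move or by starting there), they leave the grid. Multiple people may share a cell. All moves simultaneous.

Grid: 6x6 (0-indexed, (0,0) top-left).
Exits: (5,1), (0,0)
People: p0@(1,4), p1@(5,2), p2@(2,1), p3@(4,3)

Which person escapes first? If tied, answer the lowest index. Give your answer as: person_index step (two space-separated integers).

Answer: 1 1

Derivation:
Step 1: p0:(1,4)->(0,4) | p1:(5,2)->(5,1)->EXIT | p2:(2,1)->(3,1) | p3:(4,3)->(5,3)
Step 2: p0:(0,4)->(0,3) | p1:escaped | p2:(3,1)->(4,1) | p3:(5,3)->(5,2)
Step 3: p0:(0,3)->(0,2) | p1:escaped | p2:(4,1)->(5,1)->EXIT | p3:(5,2)->(5,1)->EXIT
Step 4: p0:(0,2)->(0,1) | p1:escaped | p2:escaped | p3:escaped
Step 5: p0:(0,1)->(0,0)->EXIT | p1:escaped | p2:escaped | p3:escaped
Exit steps: [5, 1, 3, 3]
First to escape: p1 at step 1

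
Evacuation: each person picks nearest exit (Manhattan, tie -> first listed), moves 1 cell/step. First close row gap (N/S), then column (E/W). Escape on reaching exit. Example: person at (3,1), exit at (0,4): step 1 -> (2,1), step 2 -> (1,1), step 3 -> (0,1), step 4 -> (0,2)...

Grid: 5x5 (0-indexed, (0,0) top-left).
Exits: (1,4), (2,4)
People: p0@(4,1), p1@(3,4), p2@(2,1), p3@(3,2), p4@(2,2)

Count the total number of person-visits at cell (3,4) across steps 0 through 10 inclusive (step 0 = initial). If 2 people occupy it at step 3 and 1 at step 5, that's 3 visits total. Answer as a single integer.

Answer: 1

Derivation:
Step 0: p0@(4,1) p1@(3,4) p2@(2,1) p3@(3,2) p4@(2,2) -> at (3,4): 1 [p1], cum=1
Step 1: p0@(3,1) p1@ESC p2@(2,2) p3@(2,2) p4@(2,3) -> at (3,4): 0 [-], cum=1
Step 2: p0@(2,1) p1@ESC p2@(2,3) p3@(2,3) p4@ESC -> at (3,4): 0 [-], cum=1
Step 3: p0@(2,2) p1@ESC p2@ESC p3@ESC p4@ESC -> at (3,4): 0 [-], cum=1
Step 4: p0@(2,3) p1@ESC p2@ESC p3@ESC p4@ESC -> at (3,4): 0 [-], cum=1
Step 5: p0@ESC p1@ESC p2@ESC p3@ESC p4@ESC -> at (3,4): 0 [-], cum=1
Total visits = 1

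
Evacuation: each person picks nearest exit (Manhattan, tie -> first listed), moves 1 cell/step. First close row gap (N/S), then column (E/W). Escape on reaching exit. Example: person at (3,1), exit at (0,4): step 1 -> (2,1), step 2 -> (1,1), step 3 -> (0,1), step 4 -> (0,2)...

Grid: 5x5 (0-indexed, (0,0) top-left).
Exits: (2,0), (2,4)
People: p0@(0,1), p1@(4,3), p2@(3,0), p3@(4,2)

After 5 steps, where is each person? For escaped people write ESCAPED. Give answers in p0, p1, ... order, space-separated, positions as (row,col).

Step 1: p0:(0,1)->(1,1) | p1:(4,3)->(3,3) | p2:(3,0)->(2,0)->EXIT | p3:(4,2)->(3,2)
Step 2: p0:(1,1)->(2,1) | p1:(3,3)->(2,3) | p2:escaped | p3:(3,2)->(2,2)
Step 3: p0:(2,1)->(2,0)->EXIT | p1:(2,3)->(2,4)->EXIT | p2:escaped | p3:(2,2)->(2,1)
Step 4: p0:escaped | p1:escaped | p2:escaped | p3:(2,1)->(2,0)->EXIT

ESCAPED ESCAPED ESCAPED ESCAPED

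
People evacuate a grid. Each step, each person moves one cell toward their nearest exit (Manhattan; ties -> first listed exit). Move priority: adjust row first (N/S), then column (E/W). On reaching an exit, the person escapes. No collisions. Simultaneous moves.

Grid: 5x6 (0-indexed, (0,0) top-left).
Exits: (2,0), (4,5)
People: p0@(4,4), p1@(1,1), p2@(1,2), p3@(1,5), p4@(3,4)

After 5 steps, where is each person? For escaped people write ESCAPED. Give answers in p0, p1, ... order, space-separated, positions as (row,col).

Step 1: p0:(4,4)->(4,5)->EXIT | p1:(1,1)->(2,1) | p2:(1,2)->(2,2) | p3:(1,5)->(2,5) | p4:(3,4)->(4,4)
Step 2: p0:escaped | p1:(2,1)->(2,0)->EXIT | p2:(2,2)->(2,1) | p3:(2,5)->(3,5) | p4:(4,4)->(4,5)->EXIT
Step 3: p0:escaped | p1:escaped | p2:(2,1)->(2,0)->EXIT | p3:(3,5)->(4,5)->EXIT | p4:escaped

ESCAPED ESCAPED ESCAPED ESCAPED ESCAPED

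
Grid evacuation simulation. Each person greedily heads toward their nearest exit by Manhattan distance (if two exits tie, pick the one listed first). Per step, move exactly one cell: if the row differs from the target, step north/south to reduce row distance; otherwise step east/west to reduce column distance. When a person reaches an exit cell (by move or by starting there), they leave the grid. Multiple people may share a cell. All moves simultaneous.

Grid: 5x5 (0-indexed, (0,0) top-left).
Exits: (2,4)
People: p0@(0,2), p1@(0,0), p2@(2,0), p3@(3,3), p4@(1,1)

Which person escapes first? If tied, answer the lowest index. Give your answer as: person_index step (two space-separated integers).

Step 1: p0:(0,2)->(1,2) | p1:(0,0)->(1,0) | p2:(2,0)->(2,1) | p3:(3,3)->(2,3) | p4:(1,1)->(2,1)
Step 2: p0:(1,2)->(2,2) | p1:(1,0)->(2,0) | p2:(2,1)->(2,2) | p3:(2,3)->(2,4)->EXIT | p4:(2,1)->(2,2)
Step 3: p0:(2,2)->(2,3) | p1:(2,0)->(2,1) | p2:(2,2)->(2,3) | p3:escaped | p4:(2,2)->(2,3)
Step 4: p0:(2,3)->(2,4)->EXIT | p1:(2,1)->(2,2) | p2:(2,3)->(2,4)->EXIT | p3:escaped | p4:(2,3)->(2,4)->EXIT
Step 5: p0:escaped | p1:(2,2)->(2,3) | p2:escaped | p3:escaped | p4:escaped
Step 6: p0:escaped | p1:(2,3)->(2,4)->EXIT | p2:escaped | p3:escaped | p4:escaped
Exit steps: [4, 6, 4, 2, 4]
First to escape: p3 at step 2

Answer: 3 2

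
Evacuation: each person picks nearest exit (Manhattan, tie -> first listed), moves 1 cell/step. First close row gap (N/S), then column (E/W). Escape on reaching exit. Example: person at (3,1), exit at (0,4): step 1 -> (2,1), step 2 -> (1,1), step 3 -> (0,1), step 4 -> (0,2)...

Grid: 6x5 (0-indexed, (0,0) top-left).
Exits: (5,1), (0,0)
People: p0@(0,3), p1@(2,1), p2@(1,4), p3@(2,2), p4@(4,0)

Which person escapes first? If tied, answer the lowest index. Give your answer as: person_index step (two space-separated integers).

Answer: 4 2

Derivation:
Step 1: p0:(0,3)->(0,2) | p1:(2,1)->(3,1) | p2:(1,4)->(0,4) | p3:(2,2)->(3,2) | p4:(4,0)->(5,0)
Step 2: p0:(0,2)->(0,1) | p1:(3,1)->(4,1) | p2:(0,4)->(0,3) | p3:(3,2)->(4,2) | p4:(5,0)->(5,1)->EXIT
Step 3: p0:(0,1)->(0,0)->EXIT | p1:(4,1)->(5,1)->EXIT | p2:(0,3)->(0,2) | p3:(4,2)->(5,2) | p4:escaped
Step 4: p0:escaped | p1:escaped | p2:(0,2)->(0,1) | p3:(5,2)->(5,1)->EXIT | p4:escaped
Step 5: p0:escaped | p1:escaped | p2:(0,1)->(0,0)->EXIT | p3:escaped | p4:escaped
Exit steps: [3, 3, 5, 4, 2]
First to escape: p4 at step 2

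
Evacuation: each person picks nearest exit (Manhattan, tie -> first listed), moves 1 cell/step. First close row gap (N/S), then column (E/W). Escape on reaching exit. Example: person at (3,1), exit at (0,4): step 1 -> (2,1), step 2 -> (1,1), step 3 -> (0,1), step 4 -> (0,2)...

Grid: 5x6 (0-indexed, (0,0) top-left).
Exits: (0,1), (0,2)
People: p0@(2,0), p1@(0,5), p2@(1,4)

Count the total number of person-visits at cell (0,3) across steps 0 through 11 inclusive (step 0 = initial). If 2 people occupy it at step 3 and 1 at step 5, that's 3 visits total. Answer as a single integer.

Answer: 2

Derivation:
Step 0: p0@(2,0) p1@(0,5) p2@(1,4) -> at (0,3): 0 [-], cum=0
Step 1: p0@(1,0) p1@(0,4) p2@(0,4) -> at (0,3): 0 [-], cum=0
Step 2: p0@(0,0) p1@(0,3) p2@(0,3) -> at (0,3): 2 [p1,p2], cum=2
Step 3: p0@ESC p1@ESC p2@ESC -> at (0,3): 0 [-], cum=2
Total visits = 2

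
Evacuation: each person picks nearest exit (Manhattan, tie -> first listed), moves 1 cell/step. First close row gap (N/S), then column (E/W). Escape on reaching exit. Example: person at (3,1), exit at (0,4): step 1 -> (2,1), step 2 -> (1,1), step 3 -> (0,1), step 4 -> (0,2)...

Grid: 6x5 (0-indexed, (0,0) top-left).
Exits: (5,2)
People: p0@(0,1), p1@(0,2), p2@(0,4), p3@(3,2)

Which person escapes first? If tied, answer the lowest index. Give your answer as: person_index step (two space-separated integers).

Step 1: p0:(0,1)->(1,1) | p1:(0,2)->(1,2) | p2:(0,4)->(1,4) | p3:(3,2)->(4,2)
Step 2: p0:(1,1)->(2,1) | p1:(1,2)->(2,2) | p2:(1,4)->(2,4) | p3:(4,2)->(5,2)->EXIT
Step 3: p0:(2,1)->(3,1) | p1:(2,2)->(3,2) | p2:(2,4)->(3,4) | p3:escaped
Step 4: p0:(3,1)->(4,1) | p1:(3,2)->(4,2) | p2:(3,4)->(4,4) | p3:escaped
Step 5: p0:(4,1)->(5,1) | p1:(4,2)->(5,2)->EXIT | p2:(4,4)->(5,4) | p3:escaped
Step 6: p0:(5,1)->(5,2)->EXIT | p1:escaped | p2:(5,4)->(5,3) | p3:escaped
Step 7: p0:escaped | p1:escaped | p2:(5,3)->(5,2)->EXIT | p3:escaped
Exit steps: [6, 5, 7, 2]
First to escape: p3 at step 2

Answer: 3 2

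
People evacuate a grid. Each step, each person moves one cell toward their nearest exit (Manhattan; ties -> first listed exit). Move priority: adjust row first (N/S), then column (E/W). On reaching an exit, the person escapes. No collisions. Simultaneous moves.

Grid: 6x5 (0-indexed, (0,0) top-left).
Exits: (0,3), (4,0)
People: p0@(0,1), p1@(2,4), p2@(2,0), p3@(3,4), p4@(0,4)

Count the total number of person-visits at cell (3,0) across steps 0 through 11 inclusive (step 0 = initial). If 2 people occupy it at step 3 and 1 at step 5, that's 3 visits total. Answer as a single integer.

Step 0: p0@(0,1) p1@(2,4) p2@(2,0) p3@(3,4) p4@(0,4) -> at (3,0): 0 [-], cum=0
Step 1: p0@(0,2) p1@(1,4) p2@(3,0) p3@(2,4) p4@ESC -> at (3,0): 1 [p2], cum=1
Step 2: p0@ESC p1@(0,4) p2@ESC p3@(1,4) p4@ESC -> at (3,0): 0 [-], cum=1
Step 3: p0@ESC p1@ESC p2@ESC p3@(0,4) p4@ESC -> at (3,0): 0 [-], cum=1
Step 4: p0@ESC p1@ESC p2@ESC p3@ESC p4@ESC -> at (3,0): 0 [-], cum=1
Total visits = 1

Answer: 1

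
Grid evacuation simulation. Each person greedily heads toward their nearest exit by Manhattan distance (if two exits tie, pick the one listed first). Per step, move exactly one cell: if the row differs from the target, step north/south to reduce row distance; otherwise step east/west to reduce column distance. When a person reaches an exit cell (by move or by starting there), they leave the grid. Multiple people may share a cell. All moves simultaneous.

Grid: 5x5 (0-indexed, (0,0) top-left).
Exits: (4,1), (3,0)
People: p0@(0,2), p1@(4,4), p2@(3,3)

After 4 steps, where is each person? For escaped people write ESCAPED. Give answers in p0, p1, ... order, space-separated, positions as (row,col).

Step 1: p0:(0,2)->(1,2) | p1:(4,4)->(4,3) | p2:(3,3)->(4,3)
Step 2: p0:(1,2)->(2,2) | p1:(4,3)->(4,2) | p2:(4,3)->(4,2)
Step 3: p0:(2,2)->(3,2) | p1:(4,2)->(4,1)->EXIT | p2:(4,2)->(4,1)->EXIT
Step 4: p0:(3,2)->(4,2) | p1:escaped | p2:escaped

(4,2) ESCAPED ESCAPED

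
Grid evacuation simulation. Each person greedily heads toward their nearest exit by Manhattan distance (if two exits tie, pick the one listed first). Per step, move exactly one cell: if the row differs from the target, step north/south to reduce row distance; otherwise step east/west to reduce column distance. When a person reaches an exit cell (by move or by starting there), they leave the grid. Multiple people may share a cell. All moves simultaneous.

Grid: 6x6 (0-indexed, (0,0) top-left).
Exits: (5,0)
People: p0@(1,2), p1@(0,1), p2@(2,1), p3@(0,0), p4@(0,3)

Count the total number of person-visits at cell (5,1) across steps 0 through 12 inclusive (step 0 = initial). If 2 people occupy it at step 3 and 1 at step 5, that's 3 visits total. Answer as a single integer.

Answer: 4

Derivation:
Step 0: p0@(1,2) p1@(0,1) p2@(2,1) p3@(0,0) p4@(0,3) -> at (5,1): 0 [-], cum=0
Step 1: p0@(2,2) p1@(1,1) p2@(3,1) p3@(1,0) p4@(1,3) -> at (5,1): 0 [-], cum=0
Step 2: p0@(3,2) p1@(2,1) p2@(4,1) p3@(2,0) p4@(2,3) -> at (5,1): 0 [-], cum=0
Step 3: p0@(4,2) p1@(3,1) p2@(5,1) p3@(3,0) p4@(3,3) -> at (5,1): 1 [p2], cum=1
Step 4: p0@(5,2) p1@(4,1) p2@ESC p3@(4,0) p4@(4,3) -> at (5,1): 0 [-], cum=1
Step 5: p0@(5,1) p1@(5,1) p2@ESC p3@ESC p4@(5,3) -> at (5,1): 2 [p0,p1], cum=3
Step 6: p0@ESC p1@ESC p2@ESC p3@ESC p4@(5,2) -> at (5,1): 0 [-], cum=3
Step 7: p0@ESC p1@ESC p2@ESC p3@ESC p4@(5,1) -> at (5,1): 1 [p4], cum=4
Step 8: p0@ESC p1@ESC p2@ESC p3@ESC p4@ESC -> at (5,1): 0 [-], cum=4
Total visits = 4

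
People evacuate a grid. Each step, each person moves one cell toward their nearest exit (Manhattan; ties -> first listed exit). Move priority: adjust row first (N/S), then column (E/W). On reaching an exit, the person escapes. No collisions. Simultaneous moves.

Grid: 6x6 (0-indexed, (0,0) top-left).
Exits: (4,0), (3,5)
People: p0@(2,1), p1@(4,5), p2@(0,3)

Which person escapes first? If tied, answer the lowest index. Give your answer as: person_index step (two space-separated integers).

Answer: 1 1

Derivation:
Step 1: p0:(2,1)->(3,1) | p1:(4,5)->(3,5)->EXIT | p2:(0,3)->(1,3)
Step 2: p0:(3,1)->(4,1) | p1:escaped | p2:(1,3)->(2,3)
Step 3: p0:(4,1)->(4,0)->EXIT | p1:escaped | p2:(2,3)->(3,3)
Step 4: p0:escaped | p1:escaped | p2:(3,3)->(3,4)
Step 5: p0:escaped | p1:escaped | p2:(3,4)->(3,5)->EXIT
Exit steps: [3, 1, 5]
First to escape: p1 at step 1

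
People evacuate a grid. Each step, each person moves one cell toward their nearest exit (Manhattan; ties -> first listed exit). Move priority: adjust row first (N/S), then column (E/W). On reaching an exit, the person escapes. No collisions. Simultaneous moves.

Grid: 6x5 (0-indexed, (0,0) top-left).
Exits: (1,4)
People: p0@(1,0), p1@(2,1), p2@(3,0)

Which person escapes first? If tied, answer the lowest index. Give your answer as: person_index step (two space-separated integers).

Step 1: p0:(1,0)->(1,1) | p1:(2,1)->(1,1) | p2:(3,0)->(2,0)
Step 2: p0:(1,1)->(1,2) | p1:(1,1)->(1,2) | p2:(2,0)->(1,0)
Step 3: p0:(1,2)->(1,3) | p1:(1,2)->(1,3) | p2:(1,0)->(1,1)
Step 4: p0:(1,3)->(1,4)->EXIT | p1:(1,3)->(1,4)->EXIT | p2:(1,1)->(1,2)
Step 5: p0:escaped | p1:escaped | p2:(1,2)->(1,3)
Step 6: p0:escaped | p1:escaped | p2:(1,3)->(1,4)->EXIT
Exit steps: [4, 4, 6]
First to escape: p0 at step 4

Answer: 0 4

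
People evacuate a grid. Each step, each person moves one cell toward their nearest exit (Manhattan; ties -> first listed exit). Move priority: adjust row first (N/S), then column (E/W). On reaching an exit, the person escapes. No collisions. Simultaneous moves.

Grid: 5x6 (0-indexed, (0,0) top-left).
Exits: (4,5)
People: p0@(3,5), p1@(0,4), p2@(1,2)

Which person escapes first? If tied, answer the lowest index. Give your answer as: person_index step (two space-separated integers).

Step 1: p0:(3,5)->(4,5)->EXIT | p1:(0,4)->(1,4) | p2:(1,2)->(2,2)
Step 2: p0:escaped | p1:(1,4)->(2,4) | p2:(2,2)->(3,2)
Step 3: p0:escaped | p1:(2,4)->(3,4) | p2:(3,2)->(4,2)
Step 4: p0:escaped | p1:(3,4)->(4,4) | p2:(4,2)->(4,3)
Step 5: p0:escaped | p1:(4,4)->(4,5)->EXIT | p2:(4,3)->(4,4)
Step 6: p0:escaped | p1:escaped | p2:(4,4)->(4,5)->EXIT
Exit steps: [1, 5, 6]
First to escape: p0 at step 1

Answer: 0 1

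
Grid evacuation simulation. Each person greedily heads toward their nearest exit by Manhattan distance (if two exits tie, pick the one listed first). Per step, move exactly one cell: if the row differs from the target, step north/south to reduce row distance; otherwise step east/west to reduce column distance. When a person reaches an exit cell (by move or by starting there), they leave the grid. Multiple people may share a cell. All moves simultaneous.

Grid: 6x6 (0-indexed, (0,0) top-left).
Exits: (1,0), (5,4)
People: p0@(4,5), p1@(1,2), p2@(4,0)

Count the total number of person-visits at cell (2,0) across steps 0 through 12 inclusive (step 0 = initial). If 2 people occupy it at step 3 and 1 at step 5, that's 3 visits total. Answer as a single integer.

Step 0: p0@(4,5) p1@(1,2) p2@(4,0) -> at (2,0): 0 [-], cum=0
Step 1: p0@(5,5) p1@(1,1) p2@(3,0) -> at (2,0): 0 [-], cum=0
Step 2: p0@ESC p1@ESC p2@(2,0) -> at (2,0): 1 [p2], cum=1
Step 3: p0@ESC p1@ESC p2@ESC -> at (2,0): 0 [-], cum=1
Total visits = 1

Answer: 1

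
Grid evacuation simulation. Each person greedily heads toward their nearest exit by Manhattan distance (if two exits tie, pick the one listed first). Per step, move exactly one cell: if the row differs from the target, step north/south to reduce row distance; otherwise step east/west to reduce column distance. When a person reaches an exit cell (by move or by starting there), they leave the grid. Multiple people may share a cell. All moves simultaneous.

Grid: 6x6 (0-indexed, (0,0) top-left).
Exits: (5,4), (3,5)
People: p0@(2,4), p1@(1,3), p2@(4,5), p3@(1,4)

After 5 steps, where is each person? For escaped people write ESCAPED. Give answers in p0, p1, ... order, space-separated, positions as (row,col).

Step 1: p0:(2,4)->(3,4) | p1:(1,3)->(2,3) | p2:(4,5)->(3,5)->EXIT | p3:(1,4)->(2,4)
Step 2: p0:(3,4)->(3,5)->EXIT | p1:(2,3)->(3,3) | p2:escaped | p3:(2,4)->(3,4)
Step 3: p0:escaped | p1:(3,3)->(3,4) | p2:escaped | p3:(3,4)->(3,5)->EXIT
Step 4: p0:escaped | p1:(3,4)->(3,5)->EXIT | p2:escaped | p3:escaped

ESCAPED ESCAPED ESCAPED ESCAPED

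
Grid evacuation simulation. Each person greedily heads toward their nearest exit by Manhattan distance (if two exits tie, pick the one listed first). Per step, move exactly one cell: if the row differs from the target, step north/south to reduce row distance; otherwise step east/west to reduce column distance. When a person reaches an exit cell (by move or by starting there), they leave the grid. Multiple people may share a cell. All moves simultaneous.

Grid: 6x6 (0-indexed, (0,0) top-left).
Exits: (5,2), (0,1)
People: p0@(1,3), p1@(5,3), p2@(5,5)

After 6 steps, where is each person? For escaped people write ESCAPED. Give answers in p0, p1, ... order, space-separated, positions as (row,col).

Step 1: p0:(1,3)->(0,3) | p1:(5,3)->(5,2)->EXIT | p2:(5,5)->(5,4)
Step 2: p0:(0,3)->(0,2) | p1:escaped | p2:(5,4)->(5,3)
Step 3: p0:(0,2)->(0,1)->EXIT | p1:escaped | p2:(5,3)->(5,2)->EXIT

ESCAPED ESCAPED ESCAPED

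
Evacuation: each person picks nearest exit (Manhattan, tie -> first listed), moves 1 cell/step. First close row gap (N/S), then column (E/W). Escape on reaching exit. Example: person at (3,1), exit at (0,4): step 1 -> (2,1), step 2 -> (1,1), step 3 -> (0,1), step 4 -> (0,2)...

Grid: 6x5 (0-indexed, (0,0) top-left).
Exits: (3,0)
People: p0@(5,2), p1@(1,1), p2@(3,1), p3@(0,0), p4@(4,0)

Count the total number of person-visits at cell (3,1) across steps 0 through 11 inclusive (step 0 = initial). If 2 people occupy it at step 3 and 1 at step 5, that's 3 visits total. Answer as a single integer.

Answer: 3

Derivation:
Step 0: p0@(5,2) p1@(1,1) p2@(3,1) p3@(0,0) p4@(4,0) -> at (3,1): 1 [p2], cum=1
Step 1: p0@(4,2) p1@(2,1) p2@ESC p3@(1,0) p4@ESC -> at (3,1): 0 [-], cum=1
Step 2: p0@(3,2) p1@(3,1) p2@ESC p3@(2,0) p4@ESC -> at (3,1): 1 [p1], cum=2
Step 3: p0@(3,1) p1@ESC p2@ESC p3@ESC p4@ESC -> at (3,1): 1 [p0], cum=3
Step 4: p0@ESC p1@ESC p2@ESC p3@ESC p4@ESC -> at (3,1): 0 [-], cum=3
Total visits = 3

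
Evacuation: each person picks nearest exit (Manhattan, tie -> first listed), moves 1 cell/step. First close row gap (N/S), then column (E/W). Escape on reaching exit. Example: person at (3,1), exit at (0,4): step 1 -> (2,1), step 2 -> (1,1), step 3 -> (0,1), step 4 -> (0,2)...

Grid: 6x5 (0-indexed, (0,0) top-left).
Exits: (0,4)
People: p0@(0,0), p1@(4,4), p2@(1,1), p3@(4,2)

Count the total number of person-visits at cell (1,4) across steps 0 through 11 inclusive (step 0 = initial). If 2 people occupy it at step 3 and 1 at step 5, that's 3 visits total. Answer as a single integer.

Step 0: p0@(0,0) p1@(4,4) p2@(1,1) p3@(4,2) -> at (1,4): 0 [-], cum=0
Step 1: p0@(0,1) p1@(3,4) p2@(0,1) p3@(3,2) -> at (1,4): 0 [-], cum=0
Step 2: p0@(0,2) p1@(2,4) p2@(0,2) p3@(2,2) -> at (1,4): 0 [-], cum=0
Step 3: p0@(0,3) p1@(1,4) p2@(0,3) p3@(1,2) -> at (1,4): 1 [p1], cum=1
Step 4: p0@ESC p1@ESC p2@ESC p3@(0,2) -> at (1,4): 0 [-], cum=1
Step 5: p0@ESC p1@ESC p2@ESC p3@(0,3) -> at (1,4): 0 [-], cum=1
Step 6: p0@ESC p1@ESC p2@ESC p3@ESC -> at (1,4): 0 [-], cum=1
Total visits = 1

Answer: 1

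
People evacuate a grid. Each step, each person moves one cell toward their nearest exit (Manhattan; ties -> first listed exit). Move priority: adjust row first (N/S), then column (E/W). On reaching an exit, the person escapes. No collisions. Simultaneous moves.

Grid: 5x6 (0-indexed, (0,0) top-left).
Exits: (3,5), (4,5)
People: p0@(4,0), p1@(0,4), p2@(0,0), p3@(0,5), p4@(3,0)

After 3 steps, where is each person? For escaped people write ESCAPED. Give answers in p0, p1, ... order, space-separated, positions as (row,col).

Step 1: p0:(4,0)->(4,1) | p1:(0,4)->(1,4) | p2:(0,0)->(1,0) | p3:(0,5)->(1,5) | p4:(3,0)->(3,1)
Step 2: p0:(4,1)->(4,2) | p1:(1,4)->(2,4) | p2:(1,0)->(2,0) | p3:(1,5)->(2,5) | p4:(3,1)->(3,2)
Step 3: p0:(4,2)->(4,3) | p1:(2,4)->(3,4) | p2:(2,0)->(3,0) | p3:(2,5)->(3,5)->EXIT | p4:(3,2)->(3,3)

(4,3) (3,4) (3,0) ESCAPED (3,3)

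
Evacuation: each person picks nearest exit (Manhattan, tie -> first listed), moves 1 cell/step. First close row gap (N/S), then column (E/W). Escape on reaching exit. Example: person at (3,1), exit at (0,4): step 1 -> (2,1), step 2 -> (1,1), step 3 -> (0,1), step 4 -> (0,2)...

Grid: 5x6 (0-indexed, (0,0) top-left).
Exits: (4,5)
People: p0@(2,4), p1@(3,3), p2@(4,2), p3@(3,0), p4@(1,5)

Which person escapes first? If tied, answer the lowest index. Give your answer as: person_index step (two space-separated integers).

Answer: 0 3

Derivation:
Step 1: p0:(2,4)->(3,4) | p1:(3,3)->(4,3) | p2:(4,2)->(4,3) | p3:(3,0)->(4,0) | p4:(1,5)->(2,5)
Step 2: p0:(3,4)->(4,4) | p1:(4,3)->(4,4) | p2:(4,3)->(4,4) | p3:(4,0)->(4,1) | p4:(2,5)->(3,5)
Step 3: p0:(4,4)->(4,5)->EXIT | p1:(4,4)->(4,5)->EXIT | p2:(4,4)->(4,5)->EXIT | p3:(4,1)->(4,2) | p4:(3,5)->(4,5)->EXIT
Step 4: p0:escaped | p1:escaped | p2:escaped | p3:(4,2)->(4,3) | p4:escaped
Step 5: p0:escaped | p1:escaped | p2:escaped | p3:(4,3)->(4,4) | p4:escaped
Step 6: p0:escaped | p1:escaped | p2:escaped | p3:(4,4)->(4,5)->EXIT | p4:escaped
Exit steps: [3, 3, 3, 6, 3]
First to escape: p0 at step 3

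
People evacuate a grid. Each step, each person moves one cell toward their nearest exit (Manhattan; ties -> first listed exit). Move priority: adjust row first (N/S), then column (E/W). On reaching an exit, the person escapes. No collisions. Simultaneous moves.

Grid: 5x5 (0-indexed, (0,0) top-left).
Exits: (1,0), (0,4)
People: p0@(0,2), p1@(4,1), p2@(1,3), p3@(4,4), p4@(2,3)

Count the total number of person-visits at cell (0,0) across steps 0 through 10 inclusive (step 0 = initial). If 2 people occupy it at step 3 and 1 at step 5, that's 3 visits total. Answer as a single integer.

Answer: 0

Derivation:
Step 0: p0@(0,2) p1@(4,1) p2@(1,3) p3@(4,4) p4@(2,3) -> at (0,0): 0 [-], cum=0
Step 1: p0@(0,3) p1@(3,1) p2@(0,3) p3@(3,4) p4@(1,3) -> at (0,0): 0 [-], cum=0
Step 2: p0@ESC p1@(2,1) p2@ESC p3@(2,4) p4@(0,3) -> at (0,0): 0 [-], cum=0
Step 3: p0@ESC p1@(1,1) p2@ESC p3@(1,4) p4@ESC -> at (0,0): 0 [-], cum=0
Step 4: p0@ESC p1@ESC p2@ESC p3@ESC p4@ESC -> at (0,0): 0 [-], cum=0
Total visits = 0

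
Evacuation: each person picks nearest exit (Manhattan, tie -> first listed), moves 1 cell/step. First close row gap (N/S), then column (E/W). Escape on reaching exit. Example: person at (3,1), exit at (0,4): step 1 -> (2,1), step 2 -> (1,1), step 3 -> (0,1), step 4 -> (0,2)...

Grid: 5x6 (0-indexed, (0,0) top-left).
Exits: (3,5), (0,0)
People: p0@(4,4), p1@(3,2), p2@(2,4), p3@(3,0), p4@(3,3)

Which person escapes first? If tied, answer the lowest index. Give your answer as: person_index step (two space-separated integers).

Answer: 0 2

Derivation:
Step 1: p0:(4,4)->(3,4) | p1:(3,2)->(3,3) | p2:(2,4)->(3,4) | p3:(3,0)->(2,0) | p4:(3,3)->(3,4)
Step 2: p0:(3,4)->(3,5)->EXIT | p1:(3,3)->(3,4) | p2:(3,4)->(3,5)->EXIT | p3:(2,0)->(1,0) | p4:(3,4)->(3,5)->EXIT
Step 3: p0:escaped | p1:(3,4)->(3,5)->EXIT | p2:escaped | p3:(1,0)->(0,0)->EXIT | p4:escaped
Exit steps: [2, 3, 2, 3, 2]
First to escape: p0 at step 2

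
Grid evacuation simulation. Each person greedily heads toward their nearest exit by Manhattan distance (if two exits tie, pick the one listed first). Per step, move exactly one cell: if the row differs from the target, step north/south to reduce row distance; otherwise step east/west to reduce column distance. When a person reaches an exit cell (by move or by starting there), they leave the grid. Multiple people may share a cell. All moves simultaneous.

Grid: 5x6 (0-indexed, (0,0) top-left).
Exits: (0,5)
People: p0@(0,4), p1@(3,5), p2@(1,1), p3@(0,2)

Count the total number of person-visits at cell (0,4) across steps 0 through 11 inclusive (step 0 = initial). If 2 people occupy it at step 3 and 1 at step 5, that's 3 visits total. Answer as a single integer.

Answer: 3

Derivation:
Step 0: p0@(0,4) p1@(3,5) p2@(1,1) p3@(0,2) -> at (0,4): 1 [p0], cum=1
Step 1: p0@ESC p1@(2,5) p2@(0,1) p3@(0,3) -> at (0,4): 0 [-], cum=1
Step 2: p0@ESC p1@(1,5) p2@(0,2) p3@(0,4) -> at (0,4): 1 [p3], cum=2
Step 3: p0@ESC p1@ESC p2@(0,3) p3@ESC -> at (0,4): 0 [-], cum=2
Step 4: p0@ESC p1@ESC p2@(0,4) p3@ESC -> at (0,4): 1 [p2], cum=3
Step 5: p0@ESC p1@ESC p2@ESC p3@ESC -> at (0,4): 0 [-], cum=3
Total visits = 3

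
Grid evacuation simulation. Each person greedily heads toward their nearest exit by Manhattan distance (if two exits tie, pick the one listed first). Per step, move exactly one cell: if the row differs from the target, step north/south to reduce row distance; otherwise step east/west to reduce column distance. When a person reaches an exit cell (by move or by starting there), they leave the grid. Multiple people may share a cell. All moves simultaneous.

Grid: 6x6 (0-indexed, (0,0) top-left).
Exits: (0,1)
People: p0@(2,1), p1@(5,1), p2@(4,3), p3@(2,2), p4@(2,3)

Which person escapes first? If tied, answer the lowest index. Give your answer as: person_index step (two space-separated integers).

Step 1: p0:(2,1)->(1,1) | p1:(5,1)->(4,1) | p2:(4,3)->(3,3) | p3:(2,2)->(1,2) | p4:(2,3)->(1,3)
Step 2: p0:(1,1)->(0,1)->EXIT | p1:(4,1)->(3,1) | p2:(3,3)->(2,3) | p3:(1,2)->(0,2) | p4:(1,3)->(0,3)
Step 3: p0:escaped | p1:(3,1)->(2,1) | p2:(2,3)->(1,3) | p3:(0,2)->(0,1)->EXIT | p4:(0,3)->(0,2)
Step 4: p0:escaped | p1:(2,1)->(1,1) | p2:(1,3)->(0,3) | p3:escaped | p4:(0,2)->(0,1)->EXIT
Step 5: p0:escaped | p1:(1,1)->(0,1)->EXIT | p2:(0,3)->(0,2) | p3:escaped | p4:escaped
Step 6: p0:escaped | p1:escaped | p2:(0,2)->(0,1)->EXIT | p3:escaped | p4:escaped
Exit steps: [2, 5, 6, 3, 4]
First to escape: p0 at step 2

Answer: 0 2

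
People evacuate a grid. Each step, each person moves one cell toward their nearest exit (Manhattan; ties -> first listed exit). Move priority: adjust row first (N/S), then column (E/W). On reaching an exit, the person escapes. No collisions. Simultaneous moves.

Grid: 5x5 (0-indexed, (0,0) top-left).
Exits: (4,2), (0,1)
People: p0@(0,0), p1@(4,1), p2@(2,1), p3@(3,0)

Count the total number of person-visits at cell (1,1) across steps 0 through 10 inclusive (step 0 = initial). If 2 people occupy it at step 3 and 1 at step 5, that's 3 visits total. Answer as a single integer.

Answer: 1

Derivation:
Step 0: p0@(0,0) p1@(4,1) p2@(2,1) p3@(3,0) -> at (1,1): 0 [-], cum=0
Step 1: p0@ESC p1@ESC p2@(1,1) p3@(4,0) -> at (1,1): 1 [p2], cum=1
Step 2: p0@ESC p1@ESC p2@ESC p3@(4,1) -> at (1,1): 0 [-], cum=1
Step 3: p0@ESC p1@ESC p2@ESC p3@ESC -> at (1,1): 0 [-], cum=1
Total visits = 1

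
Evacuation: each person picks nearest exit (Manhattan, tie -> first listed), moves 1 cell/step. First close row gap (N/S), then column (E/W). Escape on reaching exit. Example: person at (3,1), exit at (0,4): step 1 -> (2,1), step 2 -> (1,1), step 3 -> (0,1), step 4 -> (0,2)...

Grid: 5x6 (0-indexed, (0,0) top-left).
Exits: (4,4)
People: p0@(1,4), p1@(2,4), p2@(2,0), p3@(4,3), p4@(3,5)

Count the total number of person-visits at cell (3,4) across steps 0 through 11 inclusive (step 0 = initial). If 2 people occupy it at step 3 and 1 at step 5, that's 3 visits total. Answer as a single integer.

Step 0: p0@(1,4) p1@(2,4) p2@(2,0) p3@(4,3) p4@(3,5) -> at (3,4): 0 [-], cum=0
Step 1: p0@(2,4) p1@(3,4) p2@(3,0) p3@ESC p4@(4,5) -> at (3,4): 1 [p1], cum=1
Step 2: p0@(3,4) p1@ESC p2@(4,0) p3@ESC p4@ESC -> at (3,4): 1 [p0], cum=2
Step 3: p0@ESC p1@ESC p2@(4,1) p3@ESC p4@ESC -> at (3,4): 0 [-], cum=2
Step 4: p0@ESC p1@ESC p2@(4,2) p3@ESC p4@ESC -> at (3,4): 0 [-], cum=2
Step 5: p0@ESC p1@ESC p2@(4,3) p3@ESC p4@ESC -> at (3,4): 0 [-], cum=2
Step 6: p0@ESC p1@ESC p2@ESC p3@ESC p4@ESC -> at (3,4): 0 [-], cum=2
Total visits = 2

Answer: 2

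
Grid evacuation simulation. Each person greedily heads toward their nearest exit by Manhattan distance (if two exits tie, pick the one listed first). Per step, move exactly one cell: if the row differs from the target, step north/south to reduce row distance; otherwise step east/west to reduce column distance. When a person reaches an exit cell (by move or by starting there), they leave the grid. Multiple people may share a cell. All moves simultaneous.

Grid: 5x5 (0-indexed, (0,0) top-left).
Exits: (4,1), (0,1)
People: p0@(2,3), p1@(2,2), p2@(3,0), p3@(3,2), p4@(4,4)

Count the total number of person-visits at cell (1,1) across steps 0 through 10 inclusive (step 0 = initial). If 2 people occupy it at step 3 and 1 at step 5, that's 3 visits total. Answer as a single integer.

Answer: 0

Derivation:
Step 0: p0@(2,3) p1@(2,2) p2@(3,0) p3@(3,2) p4@(4,4) -> at (1,1): 0 [-], cum=0
Step 1: p0@(3,3) p1@(3,2) p2@(4,0) p3@(4,2) p4@(4,3) -> at (1,1): 0 [-], cum=0
Step 2: p0@(4,3) p1@(4,2) p2@ESC p3@ESC p4@(4,2) -> at (1,1): 0 [-], cum=0
Step 3: p0@(4,2) p1@ESC p2@ESC p3@ESC p4@ESC -> at (1,1): 0 [-], cum=0
Step 4: p0@ESC p1@ESC p2@ESC p3@ESC p4@ESC -> at (1,1): 0 [-], cum=0
Total visits = 0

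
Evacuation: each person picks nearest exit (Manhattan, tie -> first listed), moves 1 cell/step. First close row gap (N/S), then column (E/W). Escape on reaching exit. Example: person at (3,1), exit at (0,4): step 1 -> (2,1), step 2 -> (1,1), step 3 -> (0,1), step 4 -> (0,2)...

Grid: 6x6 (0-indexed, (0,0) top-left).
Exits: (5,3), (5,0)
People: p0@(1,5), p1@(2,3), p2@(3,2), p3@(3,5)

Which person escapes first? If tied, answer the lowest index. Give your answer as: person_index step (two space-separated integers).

Answer: 1 3

Derivation:
Step 1: p0:(1,5)->(2,5) | p1:(2,3)->(3,3) | p2:(3,2)->(4,2) | p3:(3,5)->(4,5)
Step 2: p0:(2,5)->(3,5) | p1:(3,3)->(4,3) | p2:(4,2)->(5,2) | p3:(4,5)->(5,5)
Step 3: p0:(3,5)->(4,5) | p1:(4,3)->(5,3)->EXIT | p2:(5,2)->(5,3)->EXIT | p3:(5,5)->(5,4)
Step 4: p0:(4,5)->(5,5) | p1:escaped | p2:escaped | p3:(5,4)->(5,3)->EXIT
Step 5: p0:(5,5)->(5,4) | p1:escaped | p2:escaped | p3:escaped
Step 6: p0:(5,4)->(5,3)->EXIT | p1:escaped | p2:escaped | p3:escaped
Exit steps: [6, 3, 3, 4]
First to escape: p1 at step 3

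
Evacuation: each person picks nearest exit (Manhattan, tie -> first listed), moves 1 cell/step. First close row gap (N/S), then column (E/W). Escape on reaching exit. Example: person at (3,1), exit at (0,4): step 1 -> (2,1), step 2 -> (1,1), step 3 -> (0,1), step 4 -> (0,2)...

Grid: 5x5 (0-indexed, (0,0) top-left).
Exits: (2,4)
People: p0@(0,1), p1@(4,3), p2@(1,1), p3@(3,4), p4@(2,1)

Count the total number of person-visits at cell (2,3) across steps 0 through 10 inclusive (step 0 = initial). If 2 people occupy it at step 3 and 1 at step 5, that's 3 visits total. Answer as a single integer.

Answer: 4

Derivation:
Step 0: p0@(0,1) p1@(4,3) p2@(1,1) p3@(3,4) p4@(2,1) -> at (2,3): 0 [-], cum=0
Step 1: p0@(1,1) p1@(3,3) p2@(2,1) p3@ESC p4@(2,2) -> at (2,3): 0 [-], cum=0
Step 2: p0@(2,1) p1@(2,3) p2@(2,2) p3@ESC p4@(2,3) -> at (2,3): 2 [p1,p4], cum=2
Step 3: p0@(2,2) p1@ESC p2@(2,3) p3@ESC p4@ESC -> at (2,3): 1 [p2], cum=3
Step 4: p0@(2,3) p1@ESC p2@ESC p3@ESC p4@ESC -> at (2,3): 1 [p0], cum=4
Step 5: p0@ESC p1@ESC p2@ESC p3@ESC p4@ESC -> at (2,3): 0 [-], cum=4
Total visits = 4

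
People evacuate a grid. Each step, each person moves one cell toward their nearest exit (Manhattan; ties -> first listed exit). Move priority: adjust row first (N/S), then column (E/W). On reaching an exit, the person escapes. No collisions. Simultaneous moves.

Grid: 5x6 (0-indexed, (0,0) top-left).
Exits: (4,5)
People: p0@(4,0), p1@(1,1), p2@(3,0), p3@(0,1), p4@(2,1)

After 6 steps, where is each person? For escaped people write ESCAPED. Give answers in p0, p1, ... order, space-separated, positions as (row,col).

Step 1: p0:(4,0)->(4,1) | p1:(1,1)->(2,1) | p2:(3,0)->(4,0) | p3:(0,1)->(1,1) | p4:(2,1)->(3,1)
Step 2: p0:(4,1)->(4,2) | p1:(2,1)->(3,1) | p2:(4,0)->(4,1) | p3:(1,1)->(2,1) | p4:(3,1)->(4,1)
Step 3: p0:(4,2)->(4,3) | p1:(3,1)->(4,1) | p2:(4,1)->(4,2) | p3:(2,1)->(3,1) | p4:(4,1)->(4,2)
Step 4: p0:(4,3)->(4,4) | p1:(4,1)->(4,2) | p2:(4,2)->(4,3) | p3:(3,1)->(4,1) | p4:(4,2)->(4,3)
Step 5: p0:(4,4)->(4,5)->EXIT | p1:(4,2)->(4,3) | p2:(4,3)->(4,4) | p3:(4,1)->(4,2) | p4:(4,3)->(4,4)
Step 6: p0:escaped | p1:(4,3)->(4,4) | p2:(4,4)->(4,5)->EXIT | p3:(4,2)->(4,3) | p4:(4,4)->(4,5)->EXIT

ESCAPED (4,4) ESCAPED (4,3) ESCAPED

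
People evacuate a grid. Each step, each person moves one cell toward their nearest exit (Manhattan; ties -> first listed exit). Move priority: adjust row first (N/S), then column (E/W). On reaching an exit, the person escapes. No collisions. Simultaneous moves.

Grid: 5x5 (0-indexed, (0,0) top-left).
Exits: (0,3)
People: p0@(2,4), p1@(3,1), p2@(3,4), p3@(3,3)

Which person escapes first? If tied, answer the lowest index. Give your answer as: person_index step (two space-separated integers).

Step 1: p0:(2,4)->(1,4) | p1:(3,1)->(2,1) | p2:(3,4)->(2,4) | p3:(3,3)->(2,3)
Step 2: p0:(1,4)->(0,4) | p1:(2,1)->(1,1) | p2:(2,4)->(1,4) | p3:(2,3)->(1,3)
Step 3: p0:(0,4)->(0,3)->EXIT | p1:(1,1)->(0,1) | p2:(1,4)->(0,4) | p3:(1,3)->(0,3)->EXIT
Step 4: p0:escaped | p1:(0,1)->(0,2) | p2:(0,4)->(0,3)->EXIT | p3:escaped
Step 5: p0:escaped | p1:(0,2)->(0,3)->EXIT | p2:escaped | p3:escaped
Exit steps: [3, 5, 4, 3]
First to escape: p0 at step 3

Answer: 0 3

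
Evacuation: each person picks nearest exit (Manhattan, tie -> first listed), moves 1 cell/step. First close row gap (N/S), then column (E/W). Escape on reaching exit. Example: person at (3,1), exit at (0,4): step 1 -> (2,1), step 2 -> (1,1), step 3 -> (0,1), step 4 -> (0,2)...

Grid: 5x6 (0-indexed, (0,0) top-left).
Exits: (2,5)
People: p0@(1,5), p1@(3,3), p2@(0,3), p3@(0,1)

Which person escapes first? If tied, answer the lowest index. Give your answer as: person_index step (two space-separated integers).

Answer: 0 1

Derivation:
Step 1: p0:(1,5)->(2,5)->EXIT | p1:(3,3)->(2,3) | p2:(0,3)->(1,3) | p3:(0,1)->(1,1)
Step 2: p0:escaped | p1:(2,3)->(2,4) | p2:(1,3)->(2,3) | p3:(1,1)->(2,1)
Step 3: p0:escaped | p1:(2,4)->(2,5)->EXIT | p2:(2,3)->(2,4) | p3:(2,1)->(2,2)
Step 4: p0:escaped | p1:escaped | p2:(2,4)->(2,5)->EXIT | p3:(2,2)->(2,3)
Step 5: p0:escaped | p1:escaped | p2:escaped | p3:(2,3)->(2,4)
Step 6: p0:escaped | p1:escaped | p2:escaped | p3:(2,4)->(2,5)->EXIT
Exit steps: [1, 3, 4, 6]
First to escape: p0 at step 1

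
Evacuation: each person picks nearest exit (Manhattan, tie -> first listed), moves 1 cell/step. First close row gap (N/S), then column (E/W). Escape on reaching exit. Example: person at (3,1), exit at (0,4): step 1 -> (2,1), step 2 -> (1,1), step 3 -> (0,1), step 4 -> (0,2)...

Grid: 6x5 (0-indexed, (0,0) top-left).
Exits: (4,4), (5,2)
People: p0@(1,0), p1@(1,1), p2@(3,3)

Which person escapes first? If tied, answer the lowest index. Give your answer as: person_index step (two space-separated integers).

Step 1: p0:(1,0)->(2,0) | p1:(1,1)->(2,1) | p2:(3,3)->(4,3)
Step 2: p0:(2,0)->(3,0) | p1:(2,1)->(3,1) | p2:(4,3)->(4,4)->EXIT
Step 3: p0:(3,0)->(4,0) | p1:(3,1)->(4,1) | p2:escaped
Step 4: p0:(4,0)->(5,0) | p1:(4,1)->(5,1) | p2:escaped
Step 5: p0:(5,0)->(5,1) | p1:(5,1)->(5,2)->EXIT | p2:escaped
Step 6: p0:(5,1)->(5,2)->EXIT | p1:escaped | p2:escaped
Exit steps: [6, 5, 2]
First to escape: p2 at step 2

Answer: 2 2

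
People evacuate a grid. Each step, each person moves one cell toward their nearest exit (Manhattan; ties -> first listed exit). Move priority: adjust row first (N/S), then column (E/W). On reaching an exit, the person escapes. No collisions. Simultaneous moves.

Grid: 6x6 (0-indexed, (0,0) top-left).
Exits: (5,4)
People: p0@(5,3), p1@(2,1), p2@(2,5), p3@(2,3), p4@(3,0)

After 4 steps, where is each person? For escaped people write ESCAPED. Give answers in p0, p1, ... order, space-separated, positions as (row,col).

Step 1: p0:(5,3)->(5,4)->EXIT | p1:(2,1)->(3,1) | p2:(2,5)->(3,5) | p3:(2,3)->(3,3) | p4:(3,0)->(4,0)
Step 2: p0:escaped | p1:(3,1)->(4,1) | p2:(3,5)->(4,5) | p3:(3,3)->(4,3) | p4:(4,0)->(5,0)
Step 3: p0:escaped | p1:(4,1)->(5,1) | p2:(4,5)->(5,5) | p3:(4,3)->(5,3) | p4:(5,0)->(5,1)
Step 4: p0:escaped | p1:(5,1)->(5,2) | p2:(5,5)->(5,4)->EXIT | p3:(5,3)->(5,4)->EXIT | p4:(5,1)->(5,2)

ESCAPED (5,2) ESCAPED ESCAPED (5,2)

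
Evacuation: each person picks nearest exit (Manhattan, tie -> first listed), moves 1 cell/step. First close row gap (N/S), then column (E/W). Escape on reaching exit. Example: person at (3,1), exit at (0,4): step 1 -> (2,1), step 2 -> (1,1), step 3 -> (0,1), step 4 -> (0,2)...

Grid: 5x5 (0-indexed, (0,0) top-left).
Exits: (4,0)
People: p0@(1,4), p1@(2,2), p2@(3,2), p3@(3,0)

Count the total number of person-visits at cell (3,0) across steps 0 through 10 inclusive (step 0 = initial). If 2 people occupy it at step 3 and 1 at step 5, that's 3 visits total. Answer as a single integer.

Answer: 1

Derivation:
Step 0: p0@(1,4) p1@(2,2) p2@(3,2) p3@(3,0) -> at (3,0): 1 [p3], cum=1
Step 1: p0@(2,4) p1@(3,2) p2@(4,2) p3@ESC -> at (3,0): 0 [-], cum=1
Step 2: p0@(3,4) p1@(4,2) p2@(4,1) p3@ESC -> at (3,0): 0 [-], cum=1
Step 3: p0@(4,4) p1@(4,1) p2@ESC p3@ESC -> at (3,0): 0 [-], cum=1
Step 4: p0@(4,3) p1@ESC p2@ESC p3@ESC -> at (3,0): 0 [-], cum=1
Step 5: p0@(4,2) p1@ESC p2@ESC p3@ESC -> at (3,0): 0 [-], cum=1
Step 6: p0@(4,1) p1@ESC p2@ESC p3@ESC -> at (3,0): 0 [-], cum=1
Step 7: p0@ESC p1@ESC p2@ESC p3@ESC -> at (3,0): 0 [-], cum=1
Total visits = 1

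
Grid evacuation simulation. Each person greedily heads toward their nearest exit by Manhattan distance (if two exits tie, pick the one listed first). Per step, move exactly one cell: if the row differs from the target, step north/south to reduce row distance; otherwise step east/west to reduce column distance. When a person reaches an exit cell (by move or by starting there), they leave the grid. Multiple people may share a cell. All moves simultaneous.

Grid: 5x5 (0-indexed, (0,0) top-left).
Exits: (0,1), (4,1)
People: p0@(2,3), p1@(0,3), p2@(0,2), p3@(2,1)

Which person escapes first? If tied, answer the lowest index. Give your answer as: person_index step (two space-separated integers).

Step 1: p0:(2,3)->(1,3) | p1:(0,3)->(0,2) | p2:(0,2)->(0,1)->EXIT | p3:(2,1)->(1,1)
Step 2: p0:(1,3)->(0,3) | p1:(0,2)->(0,1)->EXIT | p2:escaped | p3:(1,1)->(0,1)->EXIT
Step 3: p0:(0,3)->(0,2) | p1:escaped | p2:escaped | p3:escaped
Step 4: p0:(0,2)->(0,1)->EXIT | p1:escaped | p2:escaped | p3:escaped
Exit steps: [4, 2, 1, 2]
First to escape: p2 at step 1

Answer: 2 1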